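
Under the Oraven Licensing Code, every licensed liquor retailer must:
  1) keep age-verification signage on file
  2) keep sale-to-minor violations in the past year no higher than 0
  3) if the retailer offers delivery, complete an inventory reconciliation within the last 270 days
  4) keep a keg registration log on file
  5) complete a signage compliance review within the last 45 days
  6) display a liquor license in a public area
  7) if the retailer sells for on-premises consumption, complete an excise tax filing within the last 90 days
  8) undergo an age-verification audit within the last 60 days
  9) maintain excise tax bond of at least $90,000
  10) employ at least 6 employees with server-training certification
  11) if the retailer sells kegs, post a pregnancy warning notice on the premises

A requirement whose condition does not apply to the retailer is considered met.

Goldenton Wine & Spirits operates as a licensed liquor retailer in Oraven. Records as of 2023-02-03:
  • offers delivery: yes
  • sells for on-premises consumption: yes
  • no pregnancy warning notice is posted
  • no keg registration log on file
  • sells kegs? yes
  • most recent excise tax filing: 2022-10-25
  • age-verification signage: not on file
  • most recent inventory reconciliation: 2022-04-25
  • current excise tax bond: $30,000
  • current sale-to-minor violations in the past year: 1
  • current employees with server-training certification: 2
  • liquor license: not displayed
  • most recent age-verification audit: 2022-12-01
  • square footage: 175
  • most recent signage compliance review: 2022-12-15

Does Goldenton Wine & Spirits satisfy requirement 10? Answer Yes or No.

10. employees with server-training certification 2 < 6 → not met

No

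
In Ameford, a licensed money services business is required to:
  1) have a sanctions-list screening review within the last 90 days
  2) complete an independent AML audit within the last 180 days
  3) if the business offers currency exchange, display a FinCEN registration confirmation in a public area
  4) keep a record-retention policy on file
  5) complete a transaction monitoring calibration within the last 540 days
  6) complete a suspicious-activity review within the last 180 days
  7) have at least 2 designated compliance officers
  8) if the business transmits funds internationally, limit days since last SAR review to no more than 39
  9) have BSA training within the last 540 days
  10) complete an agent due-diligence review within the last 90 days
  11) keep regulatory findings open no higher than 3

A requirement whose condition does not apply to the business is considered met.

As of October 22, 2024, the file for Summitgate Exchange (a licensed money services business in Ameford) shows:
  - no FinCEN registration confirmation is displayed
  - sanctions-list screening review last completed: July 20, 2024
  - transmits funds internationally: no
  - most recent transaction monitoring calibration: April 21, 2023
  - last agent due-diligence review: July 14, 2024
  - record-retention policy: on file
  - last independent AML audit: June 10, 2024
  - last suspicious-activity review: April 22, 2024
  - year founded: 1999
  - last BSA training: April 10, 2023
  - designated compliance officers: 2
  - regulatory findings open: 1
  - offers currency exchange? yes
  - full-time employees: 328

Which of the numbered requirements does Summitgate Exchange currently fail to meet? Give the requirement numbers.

1. sanctions-list screening review 94 days ago vs limit 90 → not met
2. independent AML audit 134 days ago vs limit 180 → met
3. condition 'offers currency exchange' holds; FinCEN registration confirmation absent → not met
4. record-retention policy present → met
5. transaction monitoring calibration 550 days ago vs limit 540 → not met
6. suspicious-activity review 183 days ago vs limit 180 → not met
7. designated compliance officers 2 ≥ 2 → met
8. condition 'transmits funds internationally' does not hold → requirement n/a → met
9. BSA training 561 days ago vs limit 540 → not met
10. agent due-diligence review 100 days ago vs limit 90 → not met
11. regulatory findings open 1 ≤ 3 → met
Not met: 1, 3, 5, 6, 9, 10

1, 3, 5, 6, 9, 10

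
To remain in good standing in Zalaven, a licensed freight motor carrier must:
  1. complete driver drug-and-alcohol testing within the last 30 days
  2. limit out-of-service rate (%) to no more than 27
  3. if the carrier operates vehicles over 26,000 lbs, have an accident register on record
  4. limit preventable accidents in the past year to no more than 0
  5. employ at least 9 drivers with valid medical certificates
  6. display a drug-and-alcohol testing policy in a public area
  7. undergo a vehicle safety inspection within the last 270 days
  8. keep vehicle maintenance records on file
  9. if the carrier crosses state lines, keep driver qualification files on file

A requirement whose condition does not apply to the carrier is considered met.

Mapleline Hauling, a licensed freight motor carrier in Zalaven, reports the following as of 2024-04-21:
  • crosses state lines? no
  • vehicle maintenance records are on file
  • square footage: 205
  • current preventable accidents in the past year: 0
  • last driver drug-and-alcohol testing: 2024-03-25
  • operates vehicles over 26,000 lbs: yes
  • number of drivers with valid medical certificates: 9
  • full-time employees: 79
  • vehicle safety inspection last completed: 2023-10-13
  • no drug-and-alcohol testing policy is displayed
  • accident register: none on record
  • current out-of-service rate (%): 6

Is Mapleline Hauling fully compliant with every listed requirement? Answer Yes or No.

1. driver drug-and-alcohol testing 27 days ago vs limit 30 → met
2. out-of-service rate (%) 6 ≤ 27 → met
3. condition 'operates vehicles over 26,000 lbs' holds; accident register absent → not met
4. preventable accidents in the past year 0 ≤ 0 → met
5. drivers with valid medical certificates 9 ≥ 9 → met
6. drug-and-alcohol testing policy absent → not met
7. vehicle safety inspection 191 days ago vs limit 270 → met
8. vehicle maintenance records present → met
9. condition 'crosses state lines' does not hold → requirement n/a → met
Not met: 3, 6

No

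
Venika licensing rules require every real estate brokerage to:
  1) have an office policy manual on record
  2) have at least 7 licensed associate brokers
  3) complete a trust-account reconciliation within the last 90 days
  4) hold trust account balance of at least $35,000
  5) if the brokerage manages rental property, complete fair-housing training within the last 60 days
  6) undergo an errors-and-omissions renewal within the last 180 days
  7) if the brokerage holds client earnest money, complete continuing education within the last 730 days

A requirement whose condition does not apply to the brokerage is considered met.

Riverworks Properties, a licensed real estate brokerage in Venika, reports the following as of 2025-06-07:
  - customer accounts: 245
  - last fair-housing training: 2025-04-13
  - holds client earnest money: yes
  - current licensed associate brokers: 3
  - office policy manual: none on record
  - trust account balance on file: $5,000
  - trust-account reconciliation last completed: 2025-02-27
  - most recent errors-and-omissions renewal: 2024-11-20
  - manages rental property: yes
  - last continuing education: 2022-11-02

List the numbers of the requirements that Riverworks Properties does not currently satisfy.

1. office policy manual absent → not met
2. licensed associate brokers 3 < 7 → not met
3. trust-account reconciliation 100 days ago vs limit 90 → not met
4. trust account balance $5,000 < $35,000 → not met
5. condition 'manages rental property' holds; fair-housing training 55 days ago vs limit 60 → met
6. errors-and-omissions renewal 199 days ago vs limit 180 → not met
7. condition 'holds client earnest money' holds; continuing education 948 days ago vs limit 730 → not met
Not met: 1, 2, 3, 4, 6, 7

1, 2, 3, 4, 6, 7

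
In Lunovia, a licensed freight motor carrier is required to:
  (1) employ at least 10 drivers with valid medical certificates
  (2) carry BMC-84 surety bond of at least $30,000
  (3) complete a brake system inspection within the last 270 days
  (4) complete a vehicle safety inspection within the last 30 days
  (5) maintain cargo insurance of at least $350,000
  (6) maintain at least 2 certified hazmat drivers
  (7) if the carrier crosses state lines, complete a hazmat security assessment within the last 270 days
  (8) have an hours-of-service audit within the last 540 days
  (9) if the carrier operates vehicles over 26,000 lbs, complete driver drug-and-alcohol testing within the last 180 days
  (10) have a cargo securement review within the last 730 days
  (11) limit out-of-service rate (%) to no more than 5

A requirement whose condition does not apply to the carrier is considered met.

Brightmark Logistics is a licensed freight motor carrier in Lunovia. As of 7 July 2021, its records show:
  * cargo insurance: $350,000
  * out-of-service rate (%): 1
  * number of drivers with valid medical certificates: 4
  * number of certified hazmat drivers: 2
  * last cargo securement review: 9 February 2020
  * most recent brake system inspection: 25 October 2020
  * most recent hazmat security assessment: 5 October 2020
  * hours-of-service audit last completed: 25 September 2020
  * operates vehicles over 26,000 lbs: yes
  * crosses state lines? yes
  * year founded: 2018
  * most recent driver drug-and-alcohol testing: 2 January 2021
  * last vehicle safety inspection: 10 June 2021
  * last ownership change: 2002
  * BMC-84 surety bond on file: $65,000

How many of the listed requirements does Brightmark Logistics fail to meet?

3

1. drivers with valid medical certificates 4 < 10 → not met
2. BMC-84 surety bond $65,000 ≥ $30,000 → met
3. brake system inspection 255 days ago vs limit 270 → met
4. vehicle safety inspection 27 days ago vs limit 30 → met
5. cargo insurance $350,000 ≥ $350,000 → met
6. certified hazmat drivers 2 ≥ 2 → met
7. condition 'crosses state lines' holds; hazmat security assessment 275 days ago vs limit 270 → not met
8. hours-of-service audit 285 days ago vs limit 540 → met
9. condition 'operates vehicles over 26,000 lbs' holds; driver drug-and-alcohol testing 186 days ago vs limit 180 → not met
10. cargo securement review 514 days ago vs limit 730 → met
11. out-of-service rate (%) 1 ≤ 5 → met
Not met: 3 of 11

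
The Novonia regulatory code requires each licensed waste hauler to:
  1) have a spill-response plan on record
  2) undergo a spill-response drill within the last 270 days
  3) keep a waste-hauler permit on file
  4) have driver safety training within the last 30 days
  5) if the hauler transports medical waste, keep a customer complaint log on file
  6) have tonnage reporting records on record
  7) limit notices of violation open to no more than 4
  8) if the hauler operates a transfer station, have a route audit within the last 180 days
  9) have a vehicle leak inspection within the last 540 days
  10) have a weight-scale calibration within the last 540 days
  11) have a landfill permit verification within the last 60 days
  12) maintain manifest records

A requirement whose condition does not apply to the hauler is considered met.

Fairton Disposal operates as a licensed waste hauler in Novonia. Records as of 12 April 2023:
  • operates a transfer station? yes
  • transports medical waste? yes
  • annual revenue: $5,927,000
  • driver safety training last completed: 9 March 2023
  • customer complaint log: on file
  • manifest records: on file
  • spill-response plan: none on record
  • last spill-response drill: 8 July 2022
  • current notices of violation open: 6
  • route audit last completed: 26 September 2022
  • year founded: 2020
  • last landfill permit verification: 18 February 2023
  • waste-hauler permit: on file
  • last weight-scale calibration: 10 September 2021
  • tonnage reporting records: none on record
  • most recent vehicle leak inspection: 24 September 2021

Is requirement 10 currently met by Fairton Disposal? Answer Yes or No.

10. weight-scale calibration 579 days ago vs limit 540 → not met

No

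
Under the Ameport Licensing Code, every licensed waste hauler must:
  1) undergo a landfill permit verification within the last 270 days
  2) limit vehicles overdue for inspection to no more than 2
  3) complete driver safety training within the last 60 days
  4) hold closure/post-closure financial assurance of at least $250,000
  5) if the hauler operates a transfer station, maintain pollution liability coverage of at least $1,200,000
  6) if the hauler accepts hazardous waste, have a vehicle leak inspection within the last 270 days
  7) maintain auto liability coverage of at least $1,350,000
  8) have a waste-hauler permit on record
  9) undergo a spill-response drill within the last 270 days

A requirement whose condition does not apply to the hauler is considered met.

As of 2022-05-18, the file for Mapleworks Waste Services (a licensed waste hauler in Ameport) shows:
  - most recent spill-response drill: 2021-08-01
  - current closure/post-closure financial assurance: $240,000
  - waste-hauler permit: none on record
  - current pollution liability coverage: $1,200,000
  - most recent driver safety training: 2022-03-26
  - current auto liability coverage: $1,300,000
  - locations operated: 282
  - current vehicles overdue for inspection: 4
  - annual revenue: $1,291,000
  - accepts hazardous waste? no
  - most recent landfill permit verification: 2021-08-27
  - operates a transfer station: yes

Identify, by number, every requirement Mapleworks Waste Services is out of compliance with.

1. landfill permit verification 264 days ago vs limit 270 → met
2. vehicles overdue for inspection 4 > 2 → not met
3. driver safety training 53 days ago vs limit 60 → met
4. closure/post-closure financial assurance $240,000 < $250,000 → not met
5. condition 'operates a transfer station' holds; pollution liability coverage $1,200,000 ≥ $1,200,000 → met
6. condition 'accepts hazardous waste' does not hold → requirement n/a → met
7. auto liability coverage $1,300,000 < $1,350,000 → not met
8. waste-hauler permit absent → not met
9. spill-response drill 290 days ago vs limit 270 → not met
Not met: 2, 4, 7, 8, 9

2, 4, 7, 8, 9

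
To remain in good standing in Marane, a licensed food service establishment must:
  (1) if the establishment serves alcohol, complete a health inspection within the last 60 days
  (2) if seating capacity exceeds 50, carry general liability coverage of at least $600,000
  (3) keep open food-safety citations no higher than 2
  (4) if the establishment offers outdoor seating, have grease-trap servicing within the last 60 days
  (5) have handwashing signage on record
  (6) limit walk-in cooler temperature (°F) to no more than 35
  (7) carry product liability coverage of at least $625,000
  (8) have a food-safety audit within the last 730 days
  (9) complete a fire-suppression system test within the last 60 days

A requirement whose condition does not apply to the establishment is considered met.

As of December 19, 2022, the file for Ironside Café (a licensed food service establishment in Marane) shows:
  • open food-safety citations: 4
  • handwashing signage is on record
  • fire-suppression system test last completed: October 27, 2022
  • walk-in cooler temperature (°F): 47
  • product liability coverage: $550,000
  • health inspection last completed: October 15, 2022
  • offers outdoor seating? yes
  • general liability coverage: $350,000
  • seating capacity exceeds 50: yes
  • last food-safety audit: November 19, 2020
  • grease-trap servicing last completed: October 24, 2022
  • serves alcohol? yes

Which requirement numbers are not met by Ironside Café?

1, 2, 3, 6, 7, 8

1. condition 'serves alcohol' holds; health inspection 65 days ago vs limit 60 → not met
2. condition 'seating capacity exceeds 50' holds; general liability coverage $350,000 < $600,000 → not met
3. open food-safety citations 4 > 2 → not met
4. condition 'offers outdoor seating' holds; grease-trap servicing 56 days ago vs limit 60 → met
5. handwashing signage present → met
6. walk-in cooler temperature (°F) 47 > 35 → not met
7. product liability coverage $550,000 < $625,000 → not met
8. food-safety audit 760 days ago vs limit 730 → not met
9. fire-suppression system test 53 days ago vs limit 60 → met
Not met: 1, 2, 3, 6, 7, 8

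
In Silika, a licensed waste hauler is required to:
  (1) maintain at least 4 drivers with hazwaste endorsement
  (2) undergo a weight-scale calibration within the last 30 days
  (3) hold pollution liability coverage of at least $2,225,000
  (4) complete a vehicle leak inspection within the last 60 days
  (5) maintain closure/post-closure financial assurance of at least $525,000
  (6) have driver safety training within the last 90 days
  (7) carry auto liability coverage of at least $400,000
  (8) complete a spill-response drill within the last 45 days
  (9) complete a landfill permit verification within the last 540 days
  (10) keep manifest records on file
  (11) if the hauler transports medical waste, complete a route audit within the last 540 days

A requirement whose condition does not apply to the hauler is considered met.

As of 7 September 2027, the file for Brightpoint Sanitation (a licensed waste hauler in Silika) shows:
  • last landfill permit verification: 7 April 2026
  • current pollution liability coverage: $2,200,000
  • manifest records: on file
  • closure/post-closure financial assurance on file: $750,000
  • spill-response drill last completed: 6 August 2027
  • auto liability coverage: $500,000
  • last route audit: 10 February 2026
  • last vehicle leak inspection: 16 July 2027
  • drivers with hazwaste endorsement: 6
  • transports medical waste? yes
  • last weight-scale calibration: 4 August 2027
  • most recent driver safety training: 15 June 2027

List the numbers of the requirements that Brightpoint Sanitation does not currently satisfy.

2, 3, 11

1. drivers with hazwaste endorsement 6 ≥ 4 → met
2. weight-scale calibration 34 days ago vs limit 30 → not met
3. pollution liability coverage $2,200,000 < $2,225,000 → not met
4. vehicle leak inspection 53 days ago vs limit 60 → met
5. closure/post-closure financial assurance $750,000 ≥ $525,000 → met
6. driver safety training 84 days ago vs limit 90 → met
7. auto liability coverage $500,000 ≥ $400,000 → met
8. spill-response drill 32 days ago vs limit 45 → met
9. landfill permit verification 518 days ago vs limit 540 → met
10. manifest records present → met
11. condition 'transports medical waste' holds; route audit 574 days ago vs limit 540 → not met
Not met: 2, 3, 11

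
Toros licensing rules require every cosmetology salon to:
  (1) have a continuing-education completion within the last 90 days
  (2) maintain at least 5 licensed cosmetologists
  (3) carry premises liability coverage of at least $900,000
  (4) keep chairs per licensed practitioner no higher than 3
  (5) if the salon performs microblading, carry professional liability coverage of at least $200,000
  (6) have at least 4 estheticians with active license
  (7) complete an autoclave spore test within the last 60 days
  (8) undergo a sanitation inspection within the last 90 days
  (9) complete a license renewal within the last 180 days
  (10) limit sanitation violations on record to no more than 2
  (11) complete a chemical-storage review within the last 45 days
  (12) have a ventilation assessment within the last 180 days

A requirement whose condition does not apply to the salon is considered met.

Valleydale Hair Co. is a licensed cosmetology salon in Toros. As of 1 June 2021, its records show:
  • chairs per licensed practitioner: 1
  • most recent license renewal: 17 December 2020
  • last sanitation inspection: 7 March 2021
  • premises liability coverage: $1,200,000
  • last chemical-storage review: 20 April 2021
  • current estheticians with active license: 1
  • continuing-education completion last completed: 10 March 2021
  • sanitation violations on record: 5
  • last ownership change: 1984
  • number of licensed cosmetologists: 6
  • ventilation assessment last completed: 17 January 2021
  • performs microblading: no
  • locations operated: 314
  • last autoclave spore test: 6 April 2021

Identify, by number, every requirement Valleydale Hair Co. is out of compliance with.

6, 10

1. continuing-education completion 83 days ago vs limit 90 → met
2. licensed cosmetologists 6 ≥ 5 → met
3. premises liability coverage $1,200,000 ≥ $900,000 → met
4. chairs per licensed practitioner 1 ≤ 3 → met
5. condition 'performs microblading' does not hold → requirement n/a → met
6. estheticians with active license 1 < 4 → not met
7. autoclave spore test 56 days ago vs limit 60 → met
8. sanitation inspection 86 days ago vs limit 90 → met
9. license renewal 166 days ago vs limit 180 → met
10. sanitation violations on record 5 > 2 → not met
11. chemical-storage review 42 days ago vs limit 45 → met
12. ventilation assessment 135 days ago vs limit 180 → met
Not met: 6, 10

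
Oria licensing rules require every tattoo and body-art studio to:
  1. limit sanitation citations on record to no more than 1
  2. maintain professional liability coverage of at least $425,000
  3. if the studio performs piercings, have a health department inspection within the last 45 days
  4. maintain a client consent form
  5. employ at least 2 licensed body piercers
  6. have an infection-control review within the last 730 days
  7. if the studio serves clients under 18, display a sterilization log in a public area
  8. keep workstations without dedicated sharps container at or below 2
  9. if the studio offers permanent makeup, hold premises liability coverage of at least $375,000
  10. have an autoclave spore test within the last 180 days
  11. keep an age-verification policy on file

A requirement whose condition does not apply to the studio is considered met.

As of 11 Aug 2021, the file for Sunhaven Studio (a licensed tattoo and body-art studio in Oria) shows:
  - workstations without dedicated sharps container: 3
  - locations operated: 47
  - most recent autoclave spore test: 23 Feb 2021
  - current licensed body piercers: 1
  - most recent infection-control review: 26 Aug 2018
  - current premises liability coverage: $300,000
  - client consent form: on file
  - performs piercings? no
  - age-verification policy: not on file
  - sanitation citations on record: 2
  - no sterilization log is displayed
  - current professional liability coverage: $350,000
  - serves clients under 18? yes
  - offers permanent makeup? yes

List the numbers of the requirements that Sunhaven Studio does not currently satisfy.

1, 2, 5, 6, 7, 8, 9, 11

1. sanitation citations on record 2 > 1 → not met
2. professional liability coverage $350,000 < $425,000 → not met
3. condition 'performs piercings' does not hold → requirement n/a → met
4. client consent form present → met
5. licensed body piercers 1 < 2 → not met
6. infection-control review 1081 days ago vs limit 730 → not met
7. condition 'serves clients under 18' holds; sterilization log absent → not met
8. workstations without dedicated sharps container 3 > 2 → not met
9. condition 'offers permanent makeup' holds; premises liability coverage $300,000 < $375,000 → not met
10. autoclave spore test 169 days ago vs limit 180 → met
11. age-verification policy absent → not met
Not met: 1, 2, 5, 6, 7, 8, 9, 11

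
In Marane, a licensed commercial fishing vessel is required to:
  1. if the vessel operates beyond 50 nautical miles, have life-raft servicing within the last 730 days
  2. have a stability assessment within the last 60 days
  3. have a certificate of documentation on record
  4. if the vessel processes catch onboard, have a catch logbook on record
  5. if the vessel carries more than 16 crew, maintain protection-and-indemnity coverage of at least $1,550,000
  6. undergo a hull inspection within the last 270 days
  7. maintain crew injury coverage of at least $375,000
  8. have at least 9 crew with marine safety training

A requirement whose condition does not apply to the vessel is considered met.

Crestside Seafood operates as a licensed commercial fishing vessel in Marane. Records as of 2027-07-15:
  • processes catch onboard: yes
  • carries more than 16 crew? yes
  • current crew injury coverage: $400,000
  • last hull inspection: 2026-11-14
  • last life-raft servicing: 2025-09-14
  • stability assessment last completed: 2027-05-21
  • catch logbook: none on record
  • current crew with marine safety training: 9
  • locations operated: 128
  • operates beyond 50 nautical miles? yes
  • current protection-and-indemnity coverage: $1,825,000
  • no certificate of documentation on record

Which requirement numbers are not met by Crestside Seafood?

3, 4

1. condition 'operates beyond 50 nautical miles' holds; life-raft servicing 669 days ago vs limit 730 → met
2. stability assessment 55 days ago vs limit 60 → met
3. certificate of documentation absent → not met
4. condition 'processes catch onboard' holds; catch logbook absent → not met
5. condition 'carries more than 16 crew' holds; protection-and-indemnity coverage $1,825,000 ≥ $1,550,000 → met
6. hull inspection 243 days ago vs limit 270 → met
7. crew injury coverage $400,000 ≥ $375,000 → met
8. crew with marine safety training 9 ≥ 9 → met
Not met: 3, 4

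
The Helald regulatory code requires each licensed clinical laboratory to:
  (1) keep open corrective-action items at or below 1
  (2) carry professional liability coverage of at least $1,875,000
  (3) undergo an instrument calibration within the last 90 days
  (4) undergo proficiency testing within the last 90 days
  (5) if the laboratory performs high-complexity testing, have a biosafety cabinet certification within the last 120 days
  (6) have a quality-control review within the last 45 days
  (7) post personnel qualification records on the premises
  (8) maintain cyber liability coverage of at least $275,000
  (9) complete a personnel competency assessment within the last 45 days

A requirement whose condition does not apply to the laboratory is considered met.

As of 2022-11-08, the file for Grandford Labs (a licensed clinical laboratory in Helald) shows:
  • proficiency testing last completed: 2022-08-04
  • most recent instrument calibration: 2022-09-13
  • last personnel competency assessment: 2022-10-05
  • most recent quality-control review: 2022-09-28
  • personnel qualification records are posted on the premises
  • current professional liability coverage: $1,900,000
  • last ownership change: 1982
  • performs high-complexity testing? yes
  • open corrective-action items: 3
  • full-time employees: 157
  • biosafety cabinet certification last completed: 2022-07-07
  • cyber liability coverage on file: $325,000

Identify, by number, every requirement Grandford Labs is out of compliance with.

1. open corrective-action items 3 > 1 → not met
2. professional liability coverage $1,900,000 ≥ $1,875,000 → met
3. instrument calibration 56 days ago vs limit 90 → met
4. proficiency testing 96 days ago vs limit 90 → not met
5. condition 'performs high-complexity testing' holds; biosafety cabinet certification 124 days ago vs limit 120 → not met
6. quality-control review 41 days ago vs limit 45 → met
7. personnel qualification records present → met
8. cyber liability coverage $325,000 ≥ $275,000 → met
9. personnel competency assessment 34 days ago vs limit 45 → met
Not met: 1, 4, 5

1, 4, 5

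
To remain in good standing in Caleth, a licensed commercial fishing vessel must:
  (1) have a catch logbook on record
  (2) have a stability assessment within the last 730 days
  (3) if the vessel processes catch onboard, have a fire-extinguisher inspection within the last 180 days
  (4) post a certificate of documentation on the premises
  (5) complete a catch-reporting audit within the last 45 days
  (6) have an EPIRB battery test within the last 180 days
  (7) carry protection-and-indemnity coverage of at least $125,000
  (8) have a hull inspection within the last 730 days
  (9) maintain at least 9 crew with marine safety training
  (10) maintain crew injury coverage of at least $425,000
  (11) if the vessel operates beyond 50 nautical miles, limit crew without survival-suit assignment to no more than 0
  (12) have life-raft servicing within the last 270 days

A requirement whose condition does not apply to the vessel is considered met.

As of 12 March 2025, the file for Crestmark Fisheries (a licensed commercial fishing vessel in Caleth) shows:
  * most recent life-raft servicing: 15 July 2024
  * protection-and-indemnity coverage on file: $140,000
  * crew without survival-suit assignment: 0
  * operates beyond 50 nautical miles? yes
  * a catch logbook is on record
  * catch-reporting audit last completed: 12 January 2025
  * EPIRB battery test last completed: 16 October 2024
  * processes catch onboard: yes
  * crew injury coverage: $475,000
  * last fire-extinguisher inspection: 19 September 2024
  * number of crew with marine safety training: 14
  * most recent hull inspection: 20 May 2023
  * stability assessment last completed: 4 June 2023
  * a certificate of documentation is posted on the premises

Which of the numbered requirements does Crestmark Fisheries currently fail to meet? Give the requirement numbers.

5

1. catch logbook present → met
2. stability assessment 647 days ago vs limit 730 → met
3. condition 'processes catch onboard' holds; fire-extinguisher inspection 174 days ago vs limit 180 → met
4. certificate of documentation present → met
5. catch-reporting audit 59 days ago vs limit 45 → not met
6. EPIRB battery test 147 days ago vs limit 180 → met
7. protection-and-indemnity coverage $140,000 ≥ $125,000 → met
8. hull inspection 662 days ago vs limit 730 → met
9. crew with marine safety training 14 ≥ 9 → met
10. crew injury coverage $475,000 ≥ $425,000 → met
11. condition 'operates beyond 50 nautical miles' holds; crew without survival-suit assignment 0 ≤ 0 → met
12. life-raft servicing 240 days ago vs limit 270 → met
Not met: 5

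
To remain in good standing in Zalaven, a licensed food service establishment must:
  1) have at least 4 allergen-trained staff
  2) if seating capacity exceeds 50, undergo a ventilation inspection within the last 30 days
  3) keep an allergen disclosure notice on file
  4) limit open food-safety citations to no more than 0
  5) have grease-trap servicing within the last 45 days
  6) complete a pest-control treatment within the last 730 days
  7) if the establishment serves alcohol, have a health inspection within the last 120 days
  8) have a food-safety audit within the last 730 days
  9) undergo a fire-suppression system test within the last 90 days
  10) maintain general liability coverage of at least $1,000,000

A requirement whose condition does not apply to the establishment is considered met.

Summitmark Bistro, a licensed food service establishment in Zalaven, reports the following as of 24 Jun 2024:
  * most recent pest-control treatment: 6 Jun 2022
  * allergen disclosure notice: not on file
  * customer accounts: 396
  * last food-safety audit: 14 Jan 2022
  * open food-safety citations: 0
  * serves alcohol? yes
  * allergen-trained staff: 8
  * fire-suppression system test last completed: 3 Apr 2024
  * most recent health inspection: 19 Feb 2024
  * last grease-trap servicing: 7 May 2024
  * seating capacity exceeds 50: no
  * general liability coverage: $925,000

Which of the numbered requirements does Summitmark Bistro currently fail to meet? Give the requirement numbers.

1. allergen-trained staff 8 ≥ 4 → met
2. condition 'seating capacity exceeds 50' does not hold → requirement n/a → met
3. allergen disclosure notice absent → not met
4. open food-safety citations 0 ≤ 0 → met
5. grease-trap servicing 48 days ago vs limit 45 → not met
6. pest-control treatment 749 days ago vs limit 730 → not met
7. condition 'serves alcohol' holds; health inspection 126 days ago vs limit 120 → not met
8. food-safety audit 892 days ago vs limit 730 → not met
9. fire-suppression system test 82 days ago vs limit 90 → met
10. general liability coverage $925,000 < $1,000,000 → not met
Not met: 3, 5, 6, 7, 8, 10

3, 5, 6, 7, 8, 10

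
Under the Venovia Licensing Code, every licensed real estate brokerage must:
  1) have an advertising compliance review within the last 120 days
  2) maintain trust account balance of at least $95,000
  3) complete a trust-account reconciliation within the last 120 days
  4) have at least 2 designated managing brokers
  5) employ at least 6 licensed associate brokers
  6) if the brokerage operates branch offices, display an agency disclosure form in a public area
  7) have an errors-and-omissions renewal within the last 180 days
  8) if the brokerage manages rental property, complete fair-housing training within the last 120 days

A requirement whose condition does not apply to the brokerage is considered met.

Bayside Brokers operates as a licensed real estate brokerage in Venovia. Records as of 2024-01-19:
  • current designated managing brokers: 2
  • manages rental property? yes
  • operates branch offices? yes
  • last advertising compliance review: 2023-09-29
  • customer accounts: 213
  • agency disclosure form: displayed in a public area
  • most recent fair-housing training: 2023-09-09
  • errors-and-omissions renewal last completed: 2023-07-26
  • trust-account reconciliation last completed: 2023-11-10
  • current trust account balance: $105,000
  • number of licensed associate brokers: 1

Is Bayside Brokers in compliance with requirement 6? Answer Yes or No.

Yes

6. condition 'operates branch offices' holds; agency disclosure form present → met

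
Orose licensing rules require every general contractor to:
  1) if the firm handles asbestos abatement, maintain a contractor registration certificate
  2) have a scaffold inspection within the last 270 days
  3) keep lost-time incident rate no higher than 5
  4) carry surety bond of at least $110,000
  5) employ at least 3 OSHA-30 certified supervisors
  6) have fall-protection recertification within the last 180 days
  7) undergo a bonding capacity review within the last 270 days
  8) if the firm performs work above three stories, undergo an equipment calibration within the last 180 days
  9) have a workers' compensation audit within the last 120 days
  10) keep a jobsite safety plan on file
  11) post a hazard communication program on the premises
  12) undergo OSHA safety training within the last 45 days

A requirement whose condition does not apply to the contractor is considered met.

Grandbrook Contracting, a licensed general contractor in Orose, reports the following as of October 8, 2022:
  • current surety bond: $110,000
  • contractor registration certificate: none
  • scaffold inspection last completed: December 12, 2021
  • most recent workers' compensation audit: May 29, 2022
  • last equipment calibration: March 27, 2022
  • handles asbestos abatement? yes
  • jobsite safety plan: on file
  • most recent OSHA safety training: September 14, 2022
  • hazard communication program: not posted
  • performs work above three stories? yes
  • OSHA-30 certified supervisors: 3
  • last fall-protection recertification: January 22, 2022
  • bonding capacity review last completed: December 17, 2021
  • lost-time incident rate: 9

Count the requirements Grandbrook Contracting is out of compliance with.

8

1. condition 'handles asbestos abatement' holds; contractor registration certificate absent → not met
2. scaffold inspection 300 days ago vs limit 270 → not met
3. lost-time incident rate 9 > 5 → not met
4. surety bond $110,000 ≥ $110,000 → met
5. OSHA-30 certified supervisors 3 ≥ 3 → met
6. fall-protection recertification 259 days ago vs limit 180 → not met
7. bonding capacity review 295 days ago vs limit 270 → not met
8. condition 'performs work above three stories' holds; equipment calibration 195 days ago vs limit 180 → not met
9. workers' compensation audit 132 days ago vs limit 120 → not met
10. jobsite safety plan present → met
11. hazard communication program absent → not met
12. OSHA safety training 24 days ago vs limit 45 → met
Not met: 8 of 12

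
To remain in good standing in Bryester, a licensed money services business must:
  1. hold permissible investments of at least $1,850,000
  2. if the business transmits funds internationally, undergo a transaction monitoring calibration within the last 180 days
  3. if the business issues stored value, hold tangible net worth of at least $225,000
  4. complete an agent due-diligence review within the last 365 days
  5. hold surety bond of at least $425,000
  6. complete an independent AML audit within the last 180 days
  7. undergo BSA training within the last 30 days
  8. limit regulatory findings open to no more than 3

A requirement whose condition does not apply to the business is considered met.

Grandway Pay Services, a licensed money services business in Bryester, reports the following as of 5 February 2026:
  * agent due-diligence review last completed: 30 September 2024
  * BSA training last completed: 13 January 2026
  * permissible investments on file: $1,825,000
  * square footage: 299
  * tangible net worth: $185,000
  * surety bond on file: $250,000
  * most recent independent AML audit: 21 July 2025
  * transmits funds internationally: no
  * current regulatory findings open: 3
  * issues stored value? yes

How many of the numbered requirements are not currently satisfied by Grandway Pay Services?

1. permissible investments $1,825,000 < $1,850,000 → not met
2. condition 'transmits funds internationally' does not hold → requirement n/a → met
3. condition 'issues stored value' holds; tangible net worth $185,000 < $225,000 → not met
4. agent due-diligence review 493 days ago vs limit 365 → not met
5. surety bond $250,000 < $425,000 → not met
6. independent AML audit 199 days ago vs limit 180 → not met
7. BSA training 23 days ago vs limit 30 → met
8. regulatory findings open 3 ≤ 3 → met
Not met: 5 of 8

5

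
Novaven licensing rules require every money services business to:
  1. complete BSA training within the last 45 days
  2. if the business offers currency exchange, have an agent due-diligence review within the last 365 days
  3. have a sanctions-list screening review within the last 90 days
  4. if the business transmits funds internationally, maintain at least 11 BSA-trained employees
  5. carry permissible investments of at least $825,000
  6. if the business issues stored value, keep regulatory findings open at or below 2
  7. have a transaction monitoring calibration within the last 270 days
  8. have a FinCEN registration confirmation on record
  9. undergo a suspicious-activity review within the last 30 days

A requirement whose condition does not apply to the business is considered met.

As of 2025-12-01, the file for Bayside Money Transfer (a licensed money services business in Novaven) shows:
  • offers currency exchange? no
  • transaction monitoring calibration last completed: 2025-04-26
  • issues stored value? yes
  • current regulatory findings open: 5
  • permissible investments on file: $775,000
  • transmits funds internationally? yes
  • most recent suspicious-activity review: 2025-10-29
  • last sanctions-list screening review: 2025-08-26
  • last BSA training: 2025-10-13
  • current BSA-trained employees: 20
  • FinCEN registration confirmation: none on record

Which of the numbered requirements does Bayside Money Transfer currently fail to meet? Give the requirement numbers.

1, 3, 5, 6, 8, 9

1. BSA training 49 days ago vs limit 45 → not met
2. condition 'offers currency exchange' does not hold → requirement n/a → met
3. sanctions-list screening review 97 days ago vs limit 90 → not met
4. condition 'transmits funds internationally' holds; BSA-trained employees 20 ≥ 11 → met
5. permissible investments $775,000 < $825,000 → not met
6. condition 'issues stored value' holds; regulatory findings open 5 > 2 → not met
7. transaction monitoring calibration 219 days ago vs limit 270 → met
8. FinCEN registration confirmation absent → not met
9. suspicious-activity review 33 days ago vs limit 30 → not met
Not met: 1, 3, 5, 6, 8, 9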